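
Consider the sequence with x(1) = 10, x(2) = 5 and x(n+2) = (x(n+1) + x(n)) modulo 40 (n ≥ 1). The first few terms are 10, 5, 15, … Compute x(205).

10

Listing terms: x(1) = 10; x(2) = 5; x(3) = 15; x(4) = 20; x(5) = 35; x(6) = 15; x(7) = 10; x(8) = 25; x(9) = 35; x(10) = 20; x(11) = 15; x(12) = 35; x(13) = 10; x(14) = 5.
The sequence repeats with period 12.
(205 - 1) mod 12 = 0, so x(205) = x(1) = 10.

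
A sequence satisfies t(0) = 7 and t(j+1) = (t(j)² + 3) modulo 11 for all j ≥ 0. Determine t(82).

Computing terms: t(0) = 7, t(1) = 8, t(2) = 1, t(3) = 4, t(4) = 8.
Since t(4) = t(1) = 8, the sequence is eventually periodic: after a pre-period of length 1 it cycles with period 3.
For j ≥ 1, t(j) depends only on (j - 1) mod 3. (82 - 1) mod 3 = 0, so t(82) = t(1) = 8.

8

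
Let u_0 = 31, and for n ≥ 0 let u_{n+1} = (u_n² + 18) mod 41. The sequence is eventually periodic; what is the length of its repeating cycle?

We have u_0 = 31, u_1 = 36, u_2 = 2, u_3 = 22, u_4 = 10, u_5 = 36.
Since u_5 = u_1 = 36, the sequence is eventually periodic: after a pre-period of length 1 it cycles with period 4.

4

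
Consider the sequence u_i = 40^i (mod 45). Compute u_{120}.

Computing terms: u_1 = 40,  u_2 = 25,  u_3 = 10,  u_4 = 40.
Since u_4 = u_1 = 40, the sequence is periodic with period 3.
So u_{120} = u_{1 + ((120-1) mod 3)} = u_3 = 10.

10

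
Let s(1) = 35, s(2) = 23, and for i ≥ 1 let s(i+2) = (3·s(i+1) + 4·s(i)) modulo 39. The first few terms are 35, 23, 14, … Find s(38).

Listing terms: s(1) = 35, s(2) = 23, s(3) = 14, s(4) = 17, s(5) = 29, s(6) = 38, s(7) = 35, s(8) = 23.
The sequence repeats with period 6.
So s(38) = s(1 + ((38-1) mod 6)) = s(2) = 23.

23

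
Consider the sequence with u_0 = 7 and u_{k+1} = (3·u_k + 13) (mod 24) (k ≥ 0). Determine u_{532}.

u_0 = 7,  u_1 = 10,  u_2 = 19,  u_3 = 22,  u_4 = 7.
Since u_4 = u_0 = 7, the sequence is periodic with period 4.
So u_{532} = u_{0 + ((532-0) mod 4)} = u_0 = 7.

7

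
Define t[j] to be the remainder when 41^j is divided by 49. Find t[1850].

15

We have t[0] = 1,  t[1] = 41,  t[2] = 15,  t[3] = 27,  t[4] = 29,  t[5] = 13,  t[6] = 43,  t[7] = 48,  t[8] = 8,  t[9] = 34,  t[10] = 22,  t[11] = 20,  t[12] = 36,  t[13] = 6,  t[14] = 1.
Since t[14] = t[0] = 1, the sequence is periodic with period 14.
So t[1850] = t[0 + ((1850-0) mod 14)] = t[2] = 15.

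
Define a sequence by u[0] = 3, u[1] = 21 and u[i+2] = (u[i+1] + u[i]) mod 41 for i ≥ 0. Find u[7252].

11

Listing terms: u[0] = 3,  u[1] = 21,  u[2] = 24,  u[3] = 4,  u[4] = 28,  u[5] = 32,  u[6] = 19,  u[7] = 10,  u[8] = 29,  u[9] = 39,  u[10] = 27,  u[11] = 25,  u[12] = 11,  u[13] = 36,  u[14] = 6,  u[15] = 1,  u[16] = 7,  u[17] = 8,  u[18] = 15,  u[19] = 23,  u[20] = 38,  u[21] = 20,  u[22] = 17,  u[23] = 37,  u[24] = 13,  u[25] = 9,  u[26] = 22,  u[27] = 31,  u[28] = 12,  u[29] = 2,  u[30] = 14,  u[31] = 16,  u[32] = 30,  u[33] = 5,  u[34] = 35,  u[35] = 40,  u[36] = 34,  u[37] = 33,  u[38] = 26,  u[39] = 18,  u[40] = 3,  u[41] = 21.
The sequence repeats with period 40.
(7252 - 0) mod 40 = 12, so u[7252] = u[12] = 11.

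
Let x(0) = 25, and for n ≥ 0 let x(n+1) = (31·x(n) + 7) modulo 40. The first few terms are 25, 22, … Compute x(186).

Listing terms: x(0) = 25, x(1) = 22, x(2) = 9, x(3) = 6, x(4) = 33, x(5) = 30, x(6) = 17, x(7) = 14, x(8) = 1, x(9) = 38, x(10) = 25.
Since x(10) = x(0) = 25, the sequence is periodic with period 10.
So x(186) = x(0 + ((186-0) mod 10)) = x(6) = 17.

17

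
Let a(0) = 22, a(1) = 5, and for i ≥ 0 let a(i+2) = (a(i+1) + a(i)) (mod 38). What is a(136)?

35

Listing terms: a(0) = 22; a(1) = 5; a(2) = 27; a(3) = 32; a(4) = 21; a(5) = 15; a(6) = 36; a(7) = 13; a(8) = 11; a(9) = 24; a(10) = 35; a(11) = 21; a(12) = 18; a(13) = 1; a(14) = 19; a(15) = 20; a(16) = 1; a(17) = 21; a(18) = 22; a(19) = 5.
The sequence repeats with period 18.
So a(136) = a(0 + ((136-0) mod 18)) = a(10) = 35.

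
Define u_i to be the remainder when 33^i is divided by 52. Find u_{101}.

u_0 = 1; u_1 = 33; u_2 = 49; u_3 = 5; u_4 = 9; u_5 = 37; u_6 = 25; u_7 = 45; u_8 = 29; u_9 = 21; u_{10} = 17; u_{11} = 41; u_{12} = 1.
Since u_{12} = u_0 = 1, the sequence is periodic with period 12.
(101 - 0) mod 12 = 5, so u_{101} = u_5 = 37.

37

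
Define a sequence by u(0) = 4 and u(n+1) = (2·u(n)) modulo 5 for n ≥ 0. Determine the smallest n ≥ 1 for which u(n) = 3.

u(0) = 4,  u(1) = 3,  u(2) = 1,  u(3) = 2,  u(4) = 4.
The sequence repeats with period 4.
The value 3 first appears (with n ≥ 1) at u(1).

1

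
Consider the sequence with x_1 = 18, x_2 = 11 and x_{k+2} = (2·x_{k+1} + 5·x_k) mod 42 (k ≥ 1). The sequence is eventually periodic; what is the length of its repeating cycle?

Listing terms: x_1 = 18; x_2 = 11; x_3 = 28; x_4 = 27; x_5 = 26; x_6 = 19; x_7 = 0; x_8 = 11; x_9 = 22; x_{10} = 15; x_{11} = 14; x_{12} = 19; x_{13} = 24; x_{14} = 17; x_{15} = 28; x_{16} = 15; x_{17} = 2; x_{18} = 37; x_{19} = 0; x_{20} = 17; x_{21} = 34; x_{22} = 27; x_{23} = 14; x_{24} = 37; x_{25} = 18; x_{26} = 11.
Since (x_{25}, x_{26}) = (x_1, x_2) = (18, 11) (two consecutive terms determine the rest), the sequence is periodic with period 24.

24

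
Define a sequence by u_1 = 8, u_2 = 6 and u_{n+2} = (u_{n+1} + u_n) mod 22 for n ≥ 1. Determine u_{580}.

Listing terms: u_1 = 8; u_2 = 6; u_3 = 14; u_4 = 20; u_5 = 12; u_6 = 10; u_7 = 0; u_8 = 10; u_9 = 10; u_{10} = 20; u_{11} = 8; u_{12} = 6.
The sequence repeats with period 10.
(580 - 1) mod 10 = 9, so u_{580} = u_{10} = 20.

20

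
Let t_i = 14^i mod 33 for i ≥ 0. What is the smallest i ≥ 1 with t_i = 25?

We have t_0 = 1, t_1 = 14, t_2 = 31, t_3 = 5, t_4 = 4, t_5 = 23, t_6 = 25, t_7 = 20, t_8 = 16, t_9 = 26, t_{10} = 1.
Since t_{10} = t_0 = 1, the sequence is periodic with period 10.
The value 25 first appears (with i ≥ 1) at t_6.

6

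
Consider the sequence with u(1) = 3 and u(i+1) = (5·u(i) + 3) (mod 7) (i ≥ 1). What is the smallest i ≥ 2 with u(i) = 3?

7

Computing terms: u(1) = 3,  u(2) = 4,  u(3) = 2,  u(4) = 6,  u(5) = 5,  u(6) = 0,  u(7) = 3.
Since u(7) = u(1) = 3, the sequence is periodic with period 6.
The value 3 next appears (with i ≥ 2) at u(7).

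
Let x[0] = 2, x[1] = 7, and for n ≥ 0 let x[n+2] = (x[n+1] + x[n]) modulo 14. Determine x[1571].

Computing terms: x[0] = 2,  x[1] = 7,  x[2] = 9,  x[3] = 2,  x[4] = 11,  x[5] = 13,  x[6] = 10,  x[7] = 9,  x[8] = 5,  x[9] = 0,  x[10] = 5,  x[11] = 5,  x[12] = 10,  x[13] = 1,  x[14] = 11,  x[15] = 12,  x[16] = 9,  x[17] = 7,  x[18] = 2,  x[19] = 9,  x[20] = 11,  x[21] = 6,  x[22] = 3,  x[23] = 9,  x[24] = 12,  x[25] = 7,  x[26] = 5,  x[27] = 12,  x[28] = 3,  x[29] = 1,  x[30] = 4,  x[31] = 5,  x[32] = 9,  x[33] = 0,  x[34] = 9,  x[35] = 9,  x[36] = 4,  x[37] = 13,  x[38] = 3,  x[39] = 2,  x[40] = 5,  x[41] = 7,  x[42] = 12,  x[43] = 5,  x[44] = 3,  x[45] = 8,  x[46] = 11,  x[47] = 5,  x[48] = 2,  x[49] = 7.
The sequence repeats with period 48.
So x[1571] = x[0 + ((1571-0) mod 48)] = x[35] = 9.

9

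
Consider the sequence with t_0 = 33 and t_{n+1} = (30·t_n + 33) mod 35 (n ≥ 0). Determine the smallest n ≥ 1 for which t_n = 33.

3

Computing terms: t_0 = 33; t_1 = 8; t_2 = 28; t_3 = 33.
Since t_3 = t_0 = 33, the sequence is periodic with period 3.
The value 33 next appears (with n ≥ 1) at t_3.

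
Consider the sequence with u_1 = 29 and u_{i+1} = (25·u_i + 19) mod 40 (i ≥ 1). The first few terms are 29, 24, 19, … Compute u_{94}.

We have u_1 = 29; u_2 = 24; u_3 = 19; u_4 = 14; u_5 = 9; u_6 = 4; u_7 = 39; u_8 = 34; u_9 = 29.
Since u_9 = u_1 = 29, the sequence is periodic with period 8.
So u_{94} = u_{1 + ((94-1) mod 8)} = u_6 = 4.

4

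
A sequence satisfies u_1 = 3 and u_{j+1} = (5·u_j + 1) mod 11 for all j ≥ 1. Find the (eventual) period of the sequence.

5

Computing terms: u_1 = 3; u_2 = 5; u_3 = 4; u_4 = 10; u_5 = 7; u_6 = 3.
The sequence repeats with period 5.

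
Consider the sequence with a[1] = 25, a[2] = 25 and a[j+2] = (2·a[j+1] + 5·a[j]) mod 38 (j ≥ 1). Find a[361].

Listing terms: a[1] = 25; a[2] = 25; a[3] = 23; a[4] = 19; a[5] = 1; a[6] = 21; a[7] = 9; a[8] = 9; a[9] = 25; a[10] = 19; a[11] = 11; a[12] = 3; a[13] = 23; a[14] = 23; a[15] = 9; a[16] = 19; a[17] = 7; a[18] = 33; a[19] = 25; a[20] = 25.
The sequence repeats with period 18.
(361 - 1) mod 18 = 0, so a[361] = a[1] = 25.

25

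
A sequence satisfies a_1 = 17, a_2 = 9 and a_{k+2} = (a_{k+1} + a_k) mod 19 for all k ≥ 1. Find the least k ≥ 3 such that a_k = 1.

6

Listing terms: a_1 = 17,  a_2 = 9,  a_3 = 7,  a_4 = 16,  a_5 = 4,  a_6 = 1,  a_7 = 5,  a_8 = 6,  a_9 = 11,  a_{10} = 17,  a_{11} = 9.
Since (a_{10}, a_{11}) = (a_1, a_2) = (17, 9) (two consecutive terms determine the rest), the sequence is periodic with period 9.
The value 1 first appears (with k ≥ 3) at a_6.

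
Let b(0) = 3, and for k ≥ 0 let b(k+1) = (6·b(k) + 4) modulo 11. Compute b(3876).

5

Computing terms: b(0) = 3; b(1) = 0; b(2) = 4; b(3) = 6; b(4) = 7; b(5) = 2; b(6) = 5; b(7) = 1; b(8) = 10; b(9) = 9; b(10) = 3.
The sequence repeats with period 10.
So b(3876) = b(0 + ((3876-0) mod 10)) = b(6) = 5.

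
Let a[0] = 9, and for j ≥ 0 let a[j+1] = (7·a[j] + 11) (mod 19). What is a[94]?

17

Computing terms: a[0] = 9; a[1] = 17; a[2] = 16; a[3] = 9.
Since a[3] = a[0] = 9, the sequence is periodic with period 3.
(94 - 0) mod 3 = 1, so a[94] = a[1] = 17.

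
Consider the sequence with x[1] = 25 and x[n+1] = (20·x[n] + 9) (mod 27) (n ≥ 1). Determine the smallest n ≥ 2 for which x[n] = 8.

We have x[1] = 25, x[2] = 23, x[3] = 10, x[4] = 20, x[5] = 4, x[6] = 8, x[7] = 7, x[8] = 14, x[9] = 19, x[10] = 11, x[11] = 13, x[12] = 26, x[13] = 16, x[14] = 5, x[15] = 1, x[16] = 2, x[17] = 22, x[18] = 17, x[19] = 25.
Since x[19] = x[1] = 25, the sequence is periodic with period 18.
The value 8 first appears (with n ≥ 2) at x[6].

6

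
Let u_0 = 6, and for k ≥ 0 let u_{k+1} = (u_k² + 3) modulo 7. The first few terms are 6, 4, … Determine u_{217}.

3

We have u_0 = 6; u_1 = 4; u_2 = 5; u_3 = 0; u_4 = 3; u_5 = 5.
Since u_5 = u_2 = 5, the sequence is eventually periodic: after a pre-period of length 2 it cycles with period 3.
For k ≥ 2, u_k depends only on (k - 2) mod 3. (217 - 2) mod 3 = 2, so u_{217} = u_4 = 3.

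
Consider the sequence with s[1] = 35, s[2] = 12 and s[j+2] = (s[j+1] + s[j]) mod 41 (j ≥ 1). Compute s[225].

17

s[1] = 35; s[2] = 12; s[3] = 6; s[4] = 18; s[5] = 24; s[6] = 1; s[7] = 25; s[8] = 26; s[9] = 10; s[10] = 36; s[11] = 5; s[12] = 0; s[13] = 5; s[14] = 5; s[15] = 10; s[16] = 15; s[17] = 25; s[18] = 40; s[19] = 24; s[20] = 23; s[21] = 6; s[22] = 29; s[23] = 35; s[24] = 23; s[25] = 17; s[26] = 40; s[27] = 16; s[28] = 15; s[29] = 31; s[30] = 5; s[31] = 36; s[32] = 0; s[33] = 36; s[34] = 36; s[35] = 31; s[36] = 26; s[37] = 16; s[38] = 1; s[39] = 17; s[40] = 18; s[41] = 35; s[42] = 12.
Since (s[41], s[42]) = (s[1], s[2]) = (35, 12) (two consecutive terms determine the rest), the sequence is periodic with period 40.
So s[225] = s[1 + ((225-1) mod 40)] = s[25] = 17.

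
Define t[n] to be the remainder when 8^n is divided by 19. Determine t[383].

Computing terms: t[1] = 8; t[2] = 7; t[3] = 18; t[4] = 11; t[5] = 12; t[6] = 1; t[7] = 8.
Since t[7] = t[1] = 8, the sequence is periodic with period 6.
(383 - 1) mod 6 = 4, so t[383] = t[5] = 12.

12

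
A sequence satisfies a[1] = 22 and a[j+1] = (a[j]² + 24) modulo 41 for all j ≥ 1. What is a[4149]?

16

We have a[1] = 22, a[2] = 16, a[3] = 34, a[4] = 32, a[5] = 23, a[6] = 20, a[7] = 14, a[8] = 15, a[9] = 3, a[10] = 33, a[11] = 6, a[12] = 19, a[13] = 16.
Since a[13] = a[2] = 16, the sequence is eventually periodic: after a pre-period of length 1 it cycles with period 11.
For j ≥ 2, a[j] depends only on (j - 2) mod 11. (4149 - 2) mod 11 = 0, so a[4149] = a[2] = 16.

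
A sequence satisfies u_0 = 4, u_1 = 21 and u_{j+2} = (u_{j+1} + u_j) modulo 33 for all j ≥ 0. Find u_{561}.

21

Computing terms: u_0 = 4,  u_1 = 21,  u_2 = 25,  u_3 = 13,  u_4 = 5,  u_5 = 18,  u_6 = 23,  u_7 = 8,  u_8 = 31,  u_9 = 6,  u_{10} = 4,  u_{11} = 10,  u_{12} = 14,  u_{13} = 24,  u_{14} = 5,  u_{15} = 29,  u_{16} = 1,  u_{17} = 30,  u_{18} = 31,  u_{19} = 28,  u_{20} = 26,  u_{21} = 21,  u_{22} = 14,  u_{23} = 2,  u_{24} = 16,  u_{25} = 18,  u_{26} = 1,  u_{27} = 19,  u_{28} = 20,  u_{29} = 6,  u_{30} = 26,  u_{31} = 32,  u_{32} = 25,  u_{33} = 24,  u_{34} = 16,  u_{35} = 7,  u_{36} = 23,  u_{37} = 30,  u_{38} = 20,  u_{39} = 17,  u_{40} = 4,  u_{41} = 21.
Since (u_{40}, u_{41}) = (u_0, u_1) = (4, 21) (two consecutive terms determine the rest), the sequence is periodic with period 40.
So u_{561} = u_{0 + ((561-0) mod 40)} = u_1 = 21.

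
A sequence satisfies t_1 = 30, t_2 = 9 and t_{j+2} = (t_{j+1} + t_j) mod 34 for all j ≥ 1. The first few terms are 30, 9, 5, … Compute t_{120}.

3

t_1 = 30, t_2 = 9, t_3 = 5, t_4 = 14, t_5 = 19, t_6 = 33, t_7 = 18, t_8 = 17, t_9 = 1, t_{10} = 18, t_{11} = 19, t_{12} = 3, t_{13} = 22, t_{14} = 25, t_{15} = 13, t_{16} = 4, t_{17} = 17, t_{18} = 21, t_{19} = 4, t_{20} = 25, t_{21} = 29, t_{22} = 20, t_{23} = 15, t_{24} = 1, t_{25} = 16, t_{26} = 17, t_{27} = 33, t_{28} = 16, t_{29} = 15, t_{30} = 31, t_{31} = 12, t_{32} = 9, t_{33} = 21, t_{34} = 30, t_{35} = 17, t_{36} = 13, t_{37} = 30, t_{38} = 9.
The sequence repeats with period 36.
(120 - 1) mod 36 = 11, so t_{120} = t_{12} = 3.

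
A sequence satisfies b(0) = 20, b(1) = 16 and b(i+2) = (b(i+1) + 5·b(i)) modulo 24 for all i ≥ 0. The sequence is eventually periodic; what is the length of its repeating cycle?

6

We have b(0) = 20, b(1) = 16, b(2) = 20, b(3) = 4, b(4) = 8, b(5) = 4, b(6) = 20, b(7) = 16.
Since (b(6), b(7)) = (b(0), b(1)) = (20, 16) (two consecutive terms determine the rest), the sequence is periodic with period 6.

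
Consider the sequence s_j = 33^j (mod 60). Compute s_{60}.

Computing terms: s_0 = 1,  s_1 = 33,  s_2 = 9,  s_3 = 57,  s_4 = 21,  s_5 = 33.
Since s_5 = s_1 = 33, the sequence is eventually periodic: after a pre-period of length 1 it cycles with period 4.
For j ≥ 1, s_j depends only on (j - 1) mod 4. (60 - 1) mod 4 = 3, so s_{60} = s_4 = 21.

21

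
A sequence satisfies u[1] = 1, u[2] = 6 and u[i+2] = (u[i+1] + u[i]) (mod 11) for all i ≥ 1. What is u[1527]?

9

We have u[1] = 1, u[2] = 6, u[3] = 7, u[4] = 2, u[5] = 9, u[6] = 0, u[7] = 9, u[8] = 9, u[9] = 7, u[10] = 5, u[11] = 1, u[12] = 6.
The sequence repeats with period 10.
So u[1527] = u[1 + ((1527-1) mod 10)] = u[7] = 9.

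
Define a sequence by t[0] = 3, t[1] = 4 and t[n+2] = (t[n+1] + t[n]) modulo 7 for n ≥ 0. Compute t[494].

2

Listing terms: t[0] = 3,  t[1] = 4,  t[2] = 0,  t[3] = 4,  t[4] = 4,  t[5] = 1,  t[6] = 5,  t[7] = 6,  t[8] = 4,  t[9] = 3,  t[10] = 0,  t[11] = 3,  t[12] = 3,  t[13] = 6,  t[14] = 2,  t[15] = 1,  t[16] = 3,  t[17] = 4.
The sequence repeats with period 16.
So t[494] = t[0 + ((494-0) mod 16)] = t[14] = 2.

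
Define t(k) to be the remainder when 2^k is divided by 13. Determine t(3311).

We have t(0) = 1; t(1) = 2; t(2) = 4; t(3) = 8; t(4) = 3; t(5) = 6; t(6) = 12; t(7) = 11; t(8) = 9; t(9) = 5; t(10) = 10; t(11) = 7; t(12) = 1.
The sequence repeats with period 12.
So t(3311) = t(0 + ((3311-0) mod 12)) = t(11) = 7.

7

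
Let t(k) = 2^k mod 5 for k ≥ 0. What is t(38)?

Listing terms: t(0) = 1,  t(1) = 2,  t(2) = 4,  t(3) = 3,  t(4) = 1.
Since t(4) = t(0) = 1, the sequence is periodic with period 4.
(38 - 0) mod 4 = 2, so t(38) = t(2) = 4.

4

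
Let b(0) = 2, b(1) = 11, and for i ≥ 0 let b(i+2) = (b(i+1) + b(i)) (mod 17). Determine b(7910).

Listing terms: b(0) = 2, b(1) = 11, b(2) = 13, b(3) = 7, b(4) = 3, b(5) = 10, b(6) = 13, b(7) = 6, b(8) = 2, b(9) = 8, b(10) = 10, b(11) = 1, b(12) = 11, b(13) = 12, b(14) = 6, b(15) = 1, b(16) = 7, b(17) = 8, b(18) = 15, b(19) = 6, b(20) = 4, b(21) = 10, b(22) = 14, b(23) = 7, b(24) = 4, b(25) = 11, b(26) = 15, b(27) = 9, b(28) = 7, b(29) = 16, b(30) = 6, b(31) = 5, b(32) = 11, b(33) = 16, b(34) = 10, b(35) = 9, b(36) = 2, b(37) = 11.
The sequence repeats with period 36.
So b(7910) = b(0 + ((7910-0) mod 36)) = b(26) = 15.

15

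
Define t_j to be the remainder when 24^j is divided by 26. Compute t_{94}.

10

t_0 = 1, t_1 = 24, t_2 = 4, t_3 = 18, t_4 = 16, t_5 = 20, t_6 = 12, t_7 = 2, t_8 = 22, t_9 = 8, t_{10} = 10, t_{11} = 6, t_{12} = 14, t_{13} = 24.
Since t_{13} = t_1 = 24, the sequence is eventually periodic: after a pre-period of length 1 it cycles with period 12.
For j ≥ 1, t_j depends only on (j - 1) mod 12. (94 - 1) mod 12 = 9, so t_{94} = t_{10} = 10.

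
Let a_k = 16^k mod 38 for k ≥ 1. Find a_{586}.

16

Listing terms: a_1 = 16, a_2 = 28, a_3 = 30, a_4 = 24, a_5 = 4, a_6 = 26, a_7 = 36, a_8 = 6, a_9 = 20, a_{10} = 16.
Since a_{10} = a_1 = 16, the sequence is periodic with period 9.
So a_{586} = a_{1 + ((586-1) mod 9)} = a_1 = 16.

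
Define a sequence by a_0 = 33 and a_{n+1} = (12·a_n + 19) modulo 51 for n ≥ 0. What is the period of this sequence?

16

a_0 = 33,  a_1 = 7,  a_2 = 1,  a_3 = 31,  a_4 = 34,  a_5 = 19,  a_6 = 43,  a_7 = 25,  a_8 = 13,  a_9 = 22,  a_{10} = 28,  a_{11} = 49,  a_{12} = 46,  a_{13} = 10,  a_{14} = 37,  a_{15} = 4,  a_{16} = 16,  a_{17} = 7.
Since a_{17} = a_1 = 7, the sequence is eventually periodic: after a pre-period of length 1 it cycles with period 16.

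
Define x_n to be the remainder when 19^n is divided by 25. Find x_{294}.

We have x_0 = 1, x_1 = 19, x_2 = 11, x_3 = 9, x_4 = 21, x_5 = 24, x_6 = 6, x_7 = 14, x_8 = 16, x_9 = 4, x_{10} = 1.
Since x_{10} = x_0 = 1, the sequence is periodic with period 10.
So x_{294} = x_{0 + ((294-0) mod 10)} = x_4 = 21.

21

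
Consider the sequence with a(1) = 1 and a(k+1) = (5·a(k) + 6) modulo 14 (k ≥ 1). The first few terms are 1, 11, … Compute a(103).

a(1) = 1,  a(2) = 11,  a(3) = 5,  a(4) = 3,  a(5) = 7,  a(6) = 13,  a(7) = 1.
The sequence repeats with period 6.
So a(103) = a(1 + ((103-1) mod 6)) = a(1) = 1.

1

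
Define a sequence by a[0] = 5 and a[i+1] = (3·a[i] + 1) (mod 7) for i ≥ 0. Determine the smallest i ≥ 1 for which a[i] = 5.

6

a[0] = 5,  a[1] = 2,  a[2] = 0,  a[3] = 1,  a[4] = 4,  a[5] = 6,  a[6] = 5.
Since a[6] = a[0] = 5, the sequence is periodic with period 6.
The value 5 next appears (with i ≥ 1) at a[6].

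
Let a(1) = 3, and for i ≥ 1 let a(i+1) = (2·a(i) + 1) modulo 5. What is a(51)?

0

Listing terms: a(1) = 3,  a(2) = 2,  a(3) = 0,  a(4) = 1,  a(5) = 3.
The sequence repeats with period 4.
(51 - 1) mod 4 = 2, so a(51) = a(3) = 0.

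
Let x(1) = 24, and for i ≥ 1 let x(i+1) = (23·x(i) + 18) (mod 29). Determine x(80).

20

x(1) = 24,  x(2) = 19,  x(3) = 20,  x(4) = 14,  x(5) = 21,  x(6) = 8,  x(7) = 28,  x(8) = 24.
Since x(8) = x(1) = 24, the sequence is periodic with period 7.
(80 - 1) mod 7 = 2, so x(80) = x(3) = 20.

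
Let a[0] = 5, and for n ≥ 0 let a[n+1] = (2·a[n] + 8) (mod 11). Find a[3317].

6

Listing terms: a[0] = 5,  a[1] = 7,  a[2] = 0,  a[3] = 8,  a[4] = 2,  a[5] = 1,  a[6] = 10,  a[7] = 6,  a[8] = 9,  a[9] = 4,  a[10] = 5.
Since a[10] = a[0] = 5, the sequence is periodic with period 10.
So a[3317] = a[0 + ((3317-0) mod 10)] = a[7] = 6.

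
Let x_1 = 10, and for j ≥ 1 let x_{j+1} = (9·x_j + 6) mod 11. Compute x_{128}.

We have x_1 = 10, x_2 = 8, x_3 = 1, x_4 = 4, x_5 = 9, x_6 = 10.
Since x_6 = x_1 = 10, the sequence is periodic with period 5.
So x_{128} = x_{1 + ((128-1) mod 5)} = x_3 = 1.

1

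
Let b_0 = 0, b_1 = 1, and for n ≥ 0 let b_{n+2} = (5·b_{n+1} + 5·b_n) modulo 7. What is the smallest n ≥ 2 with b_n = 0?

Listing terms: b_0 = 0, b_1 = 1, b_2 = 5, b_3 = 2, b_4 = 0, b_5 = 3, b_6 = 1, b_7 = 6, b_8 = 0, b_9 = 2, b_{10} = 3, b_{11} = 4, b_{12} = 0, b_{13} = 6, b_{14} = 2, b_{15} = 5, b_{16} = 0, b_{17} = 4, b_{18} = 6, b_{19} = 1, b_{20} = 0, b_{21} = 5, b_{22} = 4, b_{23} = 3, b_{24} = 0, b_{25} = 1.
Since (b_{24}, b_{25}) = (b_0, b_1) = (0, 1) (two consecutive terms determine the rest), the sequence is periodic with period 24.
The value 0 first appears (with n ≥ 2) at b_4.

4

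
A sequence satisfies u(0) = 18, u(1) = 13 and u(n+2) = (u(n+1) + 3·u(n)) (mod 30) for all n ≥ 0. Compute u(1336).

We have u(0) = 18, u(1) = 13, u(2) = 7, u(3) = 16, u(4) = 7, u(5) = 25, u(6) = 16, u(7) = 1, u(8) = 19, u(9) = 22, u(10) = 19, u(11) = 25, u(12) = 22, u(13) = 7, u(14) = 13, u(15) = 4, u(16) = 13, u(17) = 25, u(18) = 4, u(19) = 19, u(20) = 1, u(21) = 28, u(22) = 1, u(23) = 25, u(24) = 28, u(25) = 13, u(26) = 7.
Since (u(25), u(26)) = (u(1), u(2)) = (13, 7) (two consecutive terms determine the rest), the sequence is eventually periodic: after a pre-period of length 1 it cycles with period 24.
For n ≥ 1, u(n) depends only on (n - 1) mod 24. (1336 - 1) mod 24 = 15, so u(1336) = u(16) = 13.

13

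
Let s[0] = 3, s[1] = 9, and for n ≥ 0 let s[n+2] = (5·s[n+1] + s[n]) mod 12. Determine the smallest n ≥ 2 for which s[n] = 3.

6

Listing terms: s[0] = 3,  s[1] = 9,  s[2] = 0,  s[3] = 9,  s[4] = 9,  s[5] = 6,  s[6] = 3,  s[7] = 9.
The sequence repeats with period 6.
The value 3 next appears (with n ≥ 2) at s[6].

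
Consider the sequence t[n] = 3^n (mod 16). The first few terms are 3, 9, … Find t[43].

Computing terms: t[1] = 3, t[2] = 9, t[3] = 11, t[4] = 1, t[5] = 3.
The sequence repeats with period 4.
(43 - 1) mod 4 = 2, so t[43] = t[3] = 11.

11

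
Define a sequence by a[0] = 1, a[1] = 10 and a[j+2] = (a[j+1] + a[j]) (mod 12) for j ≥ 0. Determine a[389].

Computing terms: a[0] = 1, a[1] = 10, a[2] = 11, a[3] = 9, a[4] = 8, a[5] = 5, a[6] = 1, a[7] = 6, a[8] = 7, a[9] = 1, a[10] = 8, a[11] = 9, a[12] = 5, a[13] = 2, a[14] = 7, a[15] = 9, a[16] = 4, a[17] = 1, a[18] = 5, a[19] = 6, a[20] = 11, a[21] = 5, a[22] = 4, a[23] = 9, a[24] = 1, a[25] = 10.
Since (a[24], a[25]) = (a[0], a[1]) = (1, 10) (two consecutive terms determine the rest), the sequence is periodic with period 24.
So a[389] = a[0 + ((389-0) mod 24)] = a[5] = 5.

5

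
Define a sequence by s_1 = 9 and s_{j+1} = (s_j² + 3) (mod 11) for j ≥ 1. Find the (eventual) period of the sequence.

s_1 = 9,  s_2 = 7,  s_3 = 8,  s_4 = 1,  s_5 = 4,  s_6 = 8.
Since s_6 = s_3 = 8, the sequence is eventually periodic: after a pre-period of length 2 it cycles with period 3.

3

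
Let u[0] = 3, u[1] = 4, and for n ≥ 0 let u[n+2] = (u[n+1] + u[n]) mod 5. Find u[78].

Computing terms: u[0] = 3, u[1] = 4, u[2] = 2, u[3] = 1, u[4] = 3, u[5] = 4.
Since (u[4], u[5]) = (u[0], u[1]) = (3, 4) (two consecutive terms determine the rest), the sequence is periodic with period 4.
So u[78] = u[0 + ((78-0) mod 4)] = u[2] = 2.

2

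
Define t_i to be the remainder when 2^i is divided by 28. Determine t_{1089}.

t_1 = 2,  t_2 = 4,  t_3 = 8,  t_4 = 16,  t_5 = 4.
Since t_5 = t_2 = 4, the sequence is eventually periodic: after a pre-period of length 1 it cycles with period 3.
For i ≥ 2, t_i depends only on (i - 2) mod 3. (1089 - 2) mod 3 = 1, so t_{1089} = t_3 = 8.

8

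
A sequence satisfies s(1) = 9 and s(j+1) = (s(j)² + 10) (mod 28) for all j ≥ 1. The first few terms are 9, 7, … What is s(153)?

3

Listing terms: s(1) = 9; s(2) = 7; s(3) = 3; s(4) = 19; s(5) = 7.
Since s(5) = s(2) = 7, the sequence is eventually periodic: after a pre-period of length 1 it cycles with period 3.
For j ≥ 2, s(j) depends only on (j - 2) mod 3. (153 - 2) mod 3 = 1, so s(153) = s(3) = 3.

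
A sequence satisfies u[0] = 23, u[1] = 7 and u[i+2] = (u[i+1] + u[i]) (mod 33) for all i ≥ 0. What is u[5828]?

Computing terms: u[0] = 23; u[1] = 7; u[2] = 30; u[3] = 4; u[4] = 1; u[5] = 5; u[6] = 6; u[7] = 11; u[8] = 17; u[9] = 28; u[10] = 12; u[11] = 7; u[12] = 19; u[13] = 26; u[14] = 12; u[15] = 5; u[16] = 17; u[17] = 22; u[18] = 6; u[19] = 28; u[20] = 1; u[21] = 29; u[22] = 30; u[23] = 26; u[24] = 23; u[25] = 16; u[26] = 6; u[27] = 22; u[28] = 28; u[29] = 17; u[30] = 12; u[31] = 29; u[32] = 8; u[33] = 4; u[34] = 12; u[35] = 16; u[36] = 28; u[37] = 11; u[38] = 6; u[39] = 17; u[40] = 23; u[41] = 7.
The sequence repeats with period 40.
(5828 - 0) mod 40 = 28, so u[5828] = u[28] = 28.

28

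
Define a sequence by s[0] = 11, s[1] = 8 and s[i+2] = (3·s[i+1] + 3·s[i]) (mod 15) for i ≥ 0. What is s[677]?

3

We have s[0] = 11,  s[1] = 8,  s[2] = 12,  s[3] = 0,  s[4] = 6,  s[5] = 3,  s[6] = 12,  s[7] = 0.
Since (s[6], s[7]) = (s[2], s[3]) = (12, 0) (two consecutive terms determine the rest), the sequence is eventually periodic: after a pre-period of length 2 it cycles with period 4.
For i ≥ 2, s[i] depends only on (i - 2) mod 4. (677 - 2) mod 4 = 3, so s[677] = s[5] = 3.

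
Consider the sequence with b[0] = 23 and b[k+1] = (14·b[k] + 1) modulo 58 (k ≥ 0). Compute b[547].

7

We have b[0] = 23, b[1] = 33, b[2] = 57, b[3] = 45, b[4] = 51, b[5] = 19, b[6] = 35, b[7] = 27, b[8] = 31, b[9] = 29, b[10] = 1, b[11] = 15, b[12] = 37, b[13] = 55, b[14] = 17, b[15] = 7, b[16] = 41, b[17] = 53, b[18] = 47, b[19] = 21, b[20] = 5, b[21] = 13, b[22] = 9, b[23] = 11, b[24] = 39, b[25] = 25, b[26] = 3, b[27] = 43, b[28] = 23.
The sequence repeats with period 28.
So b[547] = b[0 + ((547-0) mod 28)] = b[15] = 7.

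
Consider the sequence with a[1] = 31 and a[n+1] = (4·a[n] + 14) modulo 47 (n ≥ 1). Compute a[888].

We have a[1] = 31; a[2] = 44; a[3] = 2; a[4] = 22; a[5] = 8; a[6] = 46; a[7] = 10; a[8] = 7; a[9] = 42; a[10] = 41; a[11] = 37; a[12] = 21; a[13] = 4; a[14] = 30; a[15] = 40; a[16] = 33; a[17] = 5; a[18] = 34; a[19] = 9; a[20] = 3; a[21] = 26; a[22] = 24; a[23] = 16; a[24] = 31.
Since a[24] = a[1] = 31, the sequence is periodic with period 23.
(888 - 1) mod 23 = 13, so a[888] = a[14] = 30.

30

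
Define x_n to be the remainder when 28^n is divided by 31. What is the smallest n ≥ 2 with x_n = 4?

Computing terms: x_1 = 28,  x_2 = 9,  x_3 = 4,  x_4 = 19,  x_5 = 5,  x_6 = 16,  x_7 = 14,  x_8 = 20,  x_9 = 2,  x_{10} = 25,  x_{11} = 18,  x_{12} = 8,  x_{13} = 7,  x_{14} = 10,  x_{15} = 1,  x_{16} = 28.
The sequence repeats with period 15.
The value 4 first appears (with n ≥ 2) at x_3.

3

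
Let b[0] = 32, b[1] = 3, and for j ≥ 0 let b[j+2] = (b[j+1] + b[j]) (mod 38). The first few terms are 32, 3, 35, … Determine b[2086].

Computing terms: b[0] = 32,  b[1] = 3,  b[2] = 35,  b[3] = 0,  b[4] = 35,  b[5] = 35,  b[6] = 32,  b[7] = 29,  b[8] = 23,  b[9] = 14,  b[10] = 37,  b[11] = 13,  b[12] = 12,  b[13] = 25,  b[14] = 37,  b[15] = 24,  b[16] = 23,  b[17] = 9,  b[18] = 32,  b[19] = 3.
The sequence repeats with period 18.
(2086 - 0) mod 18 = 16, so b[2086] = b[16] = 23.

23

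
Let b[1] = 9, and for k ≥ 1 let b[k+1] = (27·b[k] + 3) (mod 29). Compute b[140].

Computing terms: b[1] = 9,  b[2] = 14,  b[3] = 4,  b[4] = 24,  b[5] = 13,  b[6] = 6,  b[7] = 20,  b[8] = 21,  b[9] = 19,  b[10] = 23,  b[11] = 15,  b[12] = 2,  b[13] = 28,  b[14] = 5,  b[15] = 22,  b[16] = 17,  b[17] = 27,  b[18] = 7,  b[19] = 18,  b[20] = 25,  b[21] = 11,  b[22] = 10,  b[23] = 12,  b[24] = 8,  b[25] = 16,  b[26] = 0,  b[27] = 3,  b[28] = 26,  b[29] = 9.
Since b[29] = b[1] = 9, the sequence is periodic with period 28.
So b[140] = b[1 + ((140-1) mod 28)] = b[28] = 26.

26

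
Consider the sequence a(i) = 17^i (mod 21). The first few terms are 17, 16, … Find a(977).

5

a(1) = 17; a(2) = 16; a(3) = 20; a(4) = 4; a(5) = 5; a(6) = 1; a(7) = 17.
The sequence repeats with period 6.
(977 - 1) mod 6 = 4, so a(977) = a(5) = 5.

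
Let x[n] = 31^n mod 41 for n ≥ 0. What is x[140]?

Listing terms: x[0] = 1,  x[1] = 31,  x[2] = 18,  x[3] = 25,  x[4] = 37,  x[5] = 40,  x[6] = 10,  x[7] = 23,  x[8] = 16,  x[9] = 4,  x[10] = 1.
The sequence repeats with period 10.
So x[140] = x[0 + ((140-0) mod 10)] = x[0] = 1.

1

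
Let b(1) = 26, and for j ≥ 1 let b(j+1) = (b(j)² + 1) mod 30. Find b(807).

Computing terms: b(1) = 26; b(2) = 17; b(3) = 20; b(4) = 11; b(5) = 2; b(6) = 5; b(7) = 26.
The sequence repeats with period 6.
So b(807) = b(1 + ((807-1) mod 6)) = b(3) = 20.

20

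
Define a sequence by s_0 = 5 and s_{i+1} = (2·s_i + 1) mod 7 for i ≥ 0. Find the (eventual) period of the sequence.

Computing terms: s_0 = 5,  s_1 = 4,  s_2 = 2,  s_3 = 5.
Since s_3 = s_0 = 5, the sequence is periodic with period 3.

3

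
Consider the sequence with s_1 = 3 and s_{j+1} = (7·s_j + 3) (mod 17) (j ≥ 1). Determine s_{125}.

11

We have s_1 = 3, s_2 = 7, s_3 = 1, s_4 = 10, s_5 = 5, s_6 = 4, s_7 = 14, s_8 = 16, s_9 = 13, s_{10} = 9, s_{11} = 15, s_{12} = 6, s_{13} = 11, s_{14} = 12, s_{15} = 2, s_{16} = 0, s_{17} = 3.
Since s_{17} = s_1 = 3, the sequence is periodic with period 16.
So s_{125} = s_{1 + ((125-1) mod 16)} = s_{13} = 11.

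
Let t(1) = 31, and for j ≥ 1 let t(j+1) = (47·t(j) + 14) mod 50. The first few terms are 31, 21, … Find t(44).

t(1) = 31; t(2) = 21; t(3) = 1; t(4) = 11; t(5) = 31.
Since t(5) = t(1) = 31, the sequence is periodic with period 4.
(44 - 1) mod 4 = 3, so t(44) = t(4) = 11.

11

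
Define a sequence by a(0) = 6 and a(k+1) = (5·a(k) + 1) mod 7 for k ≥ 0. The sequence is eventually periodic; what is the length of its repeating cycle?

Computing terms: a(0) = 6, a(1) = 3, a(2) = 2, a(3) = 4, a(4) = 0, a(5) = 1, a(6) = 6.
Since a(6) = a(0) = 6, the sequence is periodic with period 6.

6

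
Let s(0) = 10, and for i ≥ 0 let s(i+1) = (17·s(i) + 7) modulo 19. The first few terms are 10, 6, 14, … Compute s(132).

We have s(0) = 10, s(1) = 6, s(2) = 14, s(3) = 17, s(4) = 11, s(5) = 4, s(6) = 18, s(7) = 9, s(8) = 8, s(9) = 10.
Since s(9) = s(0) = 10, the sequence is periodic with period 9.
(132 - 0) mod 9 = 6, so s(132) = s(6) = 18.

18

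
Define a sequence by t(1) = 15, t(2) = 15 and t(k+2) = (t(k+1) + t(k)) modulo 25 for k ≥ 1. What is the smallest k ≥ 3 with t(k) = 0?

5

We have t(1) = 15,  t(2) = 15,  t(3) = 5,  t(4) = 20,  t(5) = 0,  t(6) = 20,  t(7) = 20,  t(8) = 15,  t(9) = 10,  t(10) = 0,  t(11) = 10,  t(12) = 10,  t(13) = 20,  t(14) = 5,  t(15) = 0,  t(16) = 5,  t(17) = 5,  t(18) = 10,  t(19) = 15,  t(20) = 0,  t(21) = 15,  t(22) = 15.
Since (t(21), t(22)) = (t(1), t(2)) = (15, 15) (two consecutive terms determine the rest), the sequence is periodic with period 20.
The value 0 first appears (with k ≥ 3) at t(5).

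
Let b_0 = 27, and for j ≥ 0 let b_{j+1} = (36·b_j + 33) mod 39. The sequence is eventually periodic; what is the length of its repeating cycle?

b_0 = 27; b_1 = 30; b_2 = 21; b_3 = 9; b_4 = 6; b_5 = 15; b_6 = 27.
The sequence repeats with period 6.

6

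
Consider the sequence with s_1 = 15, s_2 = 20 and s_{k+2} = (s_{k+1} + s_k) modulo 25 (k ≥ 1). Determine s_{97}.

15

We have s_1 = 15,  s_2 = 20,  s_3 = 10,  s_4 = 5,  s_5 = 15,  s_6 = 20.
Since (s_5, s_6) = (s_1, s_2) = (15, 20) (two consecutive terms determine the rest), the sequence is periodic with period 4.
So s_{97} = s_{1 + ((97-1) mod 4)} = s_1 = 15.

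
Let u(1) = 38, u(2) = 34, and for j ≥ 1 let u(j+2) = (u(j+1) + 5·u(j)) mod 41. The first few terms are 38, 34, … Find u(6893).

34

u(1) = 38,  u(2) = 34,  u(3) = 19,  u(4) = 25,  u(5) = 38,  u(6) = 40,  u(7) = 25,  u(8) = 20,  u(9) = 22,  u(10) = 40,  u(11) = 27,  u(12) = 22,  u(13) = 34,  u(14) = 21,  u(15) = 27,  u(16) = 9,  u(17) = 21,  u(18) = 25,  u(19) = 7,  u(20) = 9,  u(21) = 3,  u(22) = 7,  u(23) = 22,  u(24) = 16,  u(25) = 3,  u(26) = 1,  u(27) = 16,  u(28) = 21,  u(29) = 19,  u(30) = 1,  u(31) = 14,  u(32) = 19,  u(33) = 7,  u(34) = 20,  u(35) = 14,  u(36) = 32,  u(37) = 20,  u(38) = 16,  u(39) = 34,  u(40) = 32,  u(41) = 38,  u(42) = 34.
The sequence repeats with period 40.
(6893 - 1) mod 40 = 12, so u(6893) = u(13) = 34.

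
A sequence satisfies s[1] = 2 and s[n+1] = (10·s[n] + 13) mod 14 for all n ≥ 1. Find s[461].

3

We have s[1] = 2, s[2] = 5, s[3] = 7, s[4] = 13, s[5] = 3, s[6] = 1, s[7] = 9, s[8] = 5.
Since s[8] = s[2] = 5, the sequence is eventually periodic: after a pre-period of length 1 it cycles with period 6.
For n ≥ 2, s[n] depends only on (n - 2) mod 6. (461 - 2) mod 6 = 3, so s[461] = s[5] = 3.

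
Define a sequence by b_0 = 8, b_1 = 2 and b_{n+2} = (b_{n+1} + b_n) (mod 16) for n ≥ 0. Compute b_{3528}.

Computing terms: b_0 = 8; b_1 = 2; b_2 = 10; b_3 = 12; b_4 = 6; b_5 = 2; b_6 = 8; b_7 = 10; b_8 = 2; b_9 = 12; b_{10} = 14; b_{11} = 10; b_{12} = 8; b_{13} = 2.
The sequence repeats with period 12.
So b_{3528} = b_{0 + ((3528-0) mod 12)} = b_0 = 8.

8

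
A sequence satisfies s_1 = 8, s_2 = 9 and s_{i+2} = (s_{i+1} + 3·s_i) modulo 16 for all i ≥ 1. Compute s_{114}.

s_1 = 8; s_2 = 9; s_3 = 1; s_4 = 12; s_5 = 15; s_6 = 3; s_7 = 0; s_8 = 9; s_9 = 9; s_{10} = 4; s_{11} = 15; s_{12} = 11; s_{13} = 8; s_{14} = 9.
The sequence repeats with period 12.
So s_{114} = s_{1 + ((114-1) mod 12)} = s_6 = 3.

3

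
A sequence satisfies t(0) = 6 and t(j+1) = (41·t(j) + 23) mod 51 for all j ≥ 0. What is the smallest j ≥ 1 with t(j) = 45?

We have t(0) = 6,  t(1) = 14,  t(2) = 36,  t(3) = 20,  t(4) = 27,  t(5) = 8,  t(6) = 45,  t(7) = 32,  t(8) = 9,  t(9) = 35,  t(10) = 30,  t(11) = 29,  t(12) = 39,  t(13) = 41,  t(14) = 21,  t(15) = 17,  t(16) = 6.
Since t(16) = t(0) = 6, the sequence is periodic with period 16.
The value 45 first appears (with j ≥ 1) at t(6).

6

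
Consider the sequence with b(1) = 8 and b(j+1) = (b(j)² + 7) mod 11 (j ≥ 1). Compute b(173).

Listing terms: b(1) = 8, b(2) = 5, b(3) = 10, b(4) = 8.
The sequence repeats with period 3.
(173 - 1) mod 3 = 1, so b(173) = b(2) = 5.

5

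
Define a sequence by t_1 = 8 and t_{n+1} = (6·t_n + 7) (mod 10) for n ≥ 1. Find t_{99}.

Listing terms: t_1 = 8,  t_2 = 5,  t_3 = 7,  t_4 = 9,  t_5 = 1,  t_6 = 3,  t_7 = 5.
Since t_7 = t_2 = 5, the sequence is eventually periodic: after a pre-period of length 1 it cycles with period 5.
For n ≥ 2, t_n depends only on (n - 2) mod 5. (99 - 2) mod 5 = 2, so t_{99} = t_4 = 9.

9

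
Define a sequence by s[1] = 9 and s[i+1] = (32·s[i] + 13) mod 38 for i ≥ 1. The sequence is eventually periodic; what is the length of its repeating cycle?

18

We have s[1] = 9,  s[2] = 35,  s[3] = 31,  s[4] = 17,  s[5] = 25,  s[6] = 15,  s[7] = 37,  s[8] = 19,  s[9] = 13,  s[10] = 11,  s[11] = 23,  s[12] = 27,  s[13] = 3,  s[14] = 33,  s[15] = 5,  s[16] = 21,  s[17] = 1,  s[18] = 7,  s[19] = 9.
The sequence repeats with period 18.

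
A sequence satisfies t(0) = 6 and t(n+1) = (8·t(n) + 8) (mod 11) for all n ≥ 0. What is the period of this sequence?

Listing terms: t(0) = 6; t(1) = 1; t(2) = 5; t(3) = 4; t(4) = 7; t(5) = 9; t(6) = 3; t(7) = 10; t(8) = 0; t(9) = 8; t(10) = 6.
Since t(10) = t(0) = 6, the sequence is periodic with period 10.

10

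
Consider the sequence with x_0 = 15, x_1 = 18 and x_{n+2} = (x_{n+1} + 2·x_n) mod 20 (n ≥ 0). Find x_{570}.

We have x_0 = 15; x_1 = 18; x_2 = 8; x_3 = 4; x_4 = 0; x_5 = 8; x_6 = 8; x_7 = 4.
Since (x_6, x_7) = (x_2, x_3) = (8, 4) (two consecutive terms determine the rest), the sequence is eventually periodic: after a pre-period of length 2 it cycles with period 4.
For n ≥ 2, x_n depends only on (n - 2) mod 4. (570 - 2) mod 4 = 0, so x_{570} = x_2 = 8.

8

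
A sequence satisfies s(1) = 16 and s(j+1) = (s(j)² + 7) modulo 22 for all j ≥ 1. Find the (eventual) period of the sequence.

6

We have s(1) = 16; s(2) = 21; s(3) = 8; s(4) = 5; s(5) = 10; s(6) = 19; s(7) = 16.
Since s(7) = s(1) = 16, the sequence is periodic with period 6.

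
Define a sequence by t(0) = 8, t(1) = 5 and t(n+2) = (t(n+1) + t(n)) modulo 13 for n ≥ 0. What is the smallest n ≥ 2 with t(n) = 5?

Listing terms: t(0) = 8,  t(1) = 5,  t(2) = 0,  t(3) = 5,  t(4) = 5,  t(5) = 10,  t(6) = 2,  t(7) = 12,  t(8) = 1,  t(9) = 0,  t(10) = 1,  t(11) = 1,  t(12) = 2,  t(13) = 3,  t(14) = 5,  t(15) = 8,  t(16) = 0,  t(17) = 8,  t(18) = 8,  t(19) = 3,  t(20) = 11,  t(21) = 1,  t(22) = 12,  t(23) = 0,  t(24) = 12,  t(25) = 12,  t(26) = 11,  t(27) = 10,  t(28) = 8,  t(29) = 5.
Since (t(28), t(29)) = (t(0), t(1)) = (8, 5) (two consecutive terms determine the rest), the sequence is periodic with period 28.
The value 5 first appears (with n ≥ 2) at t(3).

3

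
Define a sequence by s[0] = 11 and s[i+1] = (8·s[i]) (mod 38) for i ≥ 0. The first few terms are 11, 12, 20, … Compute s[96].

We have s[0] = 11,  s[1] = 12,  s[2] = 20,  s[3] = 8,  s[4] = 26,  s[5] = 18,  s[6] = 30,  s[7] = 12.
Since s[7] = s[1] = 12, the sequence is eventually periodic: after a pre-period of length 1 it cycles with period 6.
For i ≥ 1, s[i] depends only on (i - 1) mod 6. (96 - 1) mod 6 = 5, so s[96] = s[6] = 30.

30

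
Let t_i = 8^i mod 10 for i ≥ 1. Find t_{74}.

4

t_1 = 8, t_2 = 4, t_3 = 2, t_4 = 6, t_5 = 8.
Since t_5 = t_1 = 8, the sequence is periodic with period 4.
(74 - 1) mod 4 = 1, so t_{74} = t_2 = 4.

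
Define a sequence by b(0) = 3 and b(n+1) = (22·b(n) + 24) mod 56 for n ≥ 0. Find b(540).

48

We have b(0) = 3,  b(1) = 34,  b(2) = 44,  b(3) = 40,  b(4) = 8,  b(5) = 32,  b(6) = 0,  b(7) = 24,  b(8) = 48,  b(9) = 16,  b(10) = 40.
Since b(10) = b(3) = 40, the sequence is eventually periodic: after a pre-period of length 3 it cycles with period 7.
For n ≥ 3, b(n) depends only on (n - 3) mod 7. (540 - 3) mod 7 = 5, so b(540) = b(8) = 48.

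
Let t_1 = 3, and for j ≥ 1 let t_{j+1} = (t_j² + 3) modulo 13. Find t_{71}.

3

We have t_1 = 3,  t_2 = 12,  t_3 = 4,  t_4 = 6,  t_5 = 0,  t_6 = 3.
Since t_6 = t_1 = 3, the sequence is periodic with period 5.
So t_{71} = t_{1 + ((71-1) mod 5)} = t_1 = 3.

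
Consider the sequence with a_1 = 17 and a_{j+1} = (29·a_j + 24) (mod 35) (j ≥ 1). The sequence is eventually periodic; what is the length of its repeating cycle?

Listing terms: a_1 = 17, a_2 = 27, a_3 = 2, a_4 = 12, a_5 = 22, a_6 = 32, a_7 = 7, a_8 = 17.
The sequence repeats with period 7.

7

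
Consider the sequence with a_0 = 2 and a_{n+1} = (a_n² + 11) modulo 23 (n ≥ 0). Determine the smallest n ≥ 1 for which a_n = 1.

We have a_0 = 2; a_1 = 15; a_2 = 6; a_3 = 1; a_4 = 12; a_5 = 17; a_6 = 1.
Since a_6 = a_3 = 1, the sequence is eventually periodic: after a pre-period of length 3 it cycles with period 3.
The value 1 first appears (with n ≥ 1) at a_3.

3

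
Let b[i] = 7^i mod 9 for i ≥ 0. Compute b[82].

b[0] = 1,  b[1] = 7,  b[2] = 4,  b[3] = 1.
Since b[3] = b[0] = 1, the sequence is periodic with period 3.
(82 - 0) mod 3 = 1, so b[82] = b[1] = 7.

7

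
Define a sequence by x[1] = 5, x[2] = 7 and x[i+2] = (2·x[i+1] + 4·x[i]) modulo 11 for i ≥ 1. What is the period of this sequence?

Computing terms: x[1] = 5; x[2] = 7; x[3] = 1; x[4] = 8; x[5] = 9; x[6] = 6; x[7] = 4; x[8] = 10; x[9] = 3; x[10] = 2; x[11] = 5; x[12] = 7.
Since (x[11], x[12]) = (x[1], x[2]) = (5, 7) (two consecutive terms determine the rest), the sequence is periodic with period 10.

10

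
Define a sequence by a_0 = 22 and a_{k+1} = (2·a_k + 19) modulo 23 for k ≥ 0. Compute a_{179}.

a_0 = 22; a_1 = 17; a_2 = 7; a_3 = 10; a_4 = 16; a_5 = 5; a_6 = 6; a_7 = 8; a_8 = 12; a_9 = 20; a_{10} = 13; a_{11} = 22.
The sequence repeats with period 11.
So a_{179} = a_{0 + ((179-0) mod 11)} = a_3 = 10.

10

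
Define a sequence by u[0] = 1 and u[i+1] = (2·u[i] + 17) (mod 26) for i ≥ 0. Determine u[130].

7

We have u[0] = 1,  u[1] = 19,  u[2] = 3,  u[3] = 23,  u[4] = 11,  u[5] = 13,  u[6] = 17,  u[7] = 25,  u[8] = 15,  u[9] = 21,  u[10] = 7,  u[11] = 5,  u[12] = 1.
Since u[12] = u[0] = 1, the sequence is periodic with period 12.
So u[130] = u[0 + ((130-0) mod 12)] = u[10] = 7.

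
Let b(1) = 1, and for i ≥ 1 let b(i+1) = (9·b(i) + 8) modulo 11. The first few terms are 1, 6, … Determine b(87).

We have b(1) = 1, b(2) = 6, b(3) = 7, b(4) = 5, b(5) = 9, b(6) = 1.
The sequence repeats with period 5.
So b(87) = b(1 + ((87-1) mod 5)) = b(2) = 6.

6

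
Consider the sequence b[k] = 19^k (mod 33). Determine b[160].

We have b[0] = 1; b[1] = 19; b[2] = 31; b[3] = 28; b[4] = 4; b[5] = 10; b[6] = 25; b[7] = 13; b[8] = 16; b[9] = 7; b[10] = 1.
Since b[10] = b[0] = 1, the sequence is periodic with period 10.
So b[160] = b[0 + ((160-0) mod 10)] = b[0] = 1.

1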